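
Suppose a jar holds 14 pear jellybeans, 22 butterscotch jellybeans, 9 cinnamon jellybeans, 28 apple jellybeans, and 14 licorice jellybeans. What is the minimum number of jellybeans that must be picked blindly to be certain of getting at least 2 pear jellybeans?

75

To avoid pear jellybeans as long as possible, exhaust the other 4 flavors first.
The worst case draws every non-pear jellybean first: 22 + 9 + 28 + 14 = 73.
The next 2 draws are then forced to be pear, giving 73 + 2 = 75.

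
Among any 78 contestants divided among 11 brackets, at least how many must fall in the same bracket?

8

The 78 contestants fall into 11 brackets.
If each of the 11 brackets held at most 7, the total would be at most 11 × 7 = 77 < 78, a contradiction.
So at least one holds ⌈78/11⌉ = 8.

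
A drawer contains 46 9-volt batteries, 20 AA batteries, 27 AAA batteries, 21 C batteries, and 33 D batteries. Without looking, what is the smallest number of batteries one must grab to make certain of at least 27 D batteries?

141

The worst case draws every non-D battery first: 46 + 20 + 27 + 21 = 114.
The next 27 draws are then forced to be D, giving 114 + 27 = 141.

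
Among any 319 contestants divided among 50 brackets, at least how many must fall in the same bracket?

If each of the 50 brackets held at most 6, the total would be at most 50 × 6 = 300 < 319, a contradiction.
So at least one holds ⌈319/50⌉ = 7.

7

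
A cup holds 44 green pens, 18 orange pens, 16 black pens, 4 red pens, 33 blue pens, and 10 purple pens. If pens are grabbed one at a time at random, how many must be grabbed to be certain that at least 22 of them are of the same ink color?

91

Treat the 6 ink colors as pigeonholes.
In the worst case we take at most 21 of each ink color, but all 18 orange, all 16 black, all 4 red, and all 10 purple (fewer than 21), giving 21 + 18 + 16 + 4 + 21 + 10 = 90.
One more pen then forces some ink color to 22, so 90 + 1 = 91.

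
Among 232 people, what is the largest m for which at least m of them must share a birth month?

20

There are 12 months of the year, which serve as the pigeonholes.
If each of the 12 months of the year held at most 19, the total would be at most 12 × 19 = 228 < 232, a contradiction.
So at least one holds ⌈232/12⌉ = 20.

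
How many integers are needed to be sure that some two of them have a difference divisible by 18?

19

Two integers differ by a multiple of 18 exactly when they share a remainder mod 18.
There are 18 residue classes mod 18, so 18 integers can all lie in distinct classes.
One more integer must repeat a residue, giving a difference divisible by 18. So n = 18 + 1 = 19.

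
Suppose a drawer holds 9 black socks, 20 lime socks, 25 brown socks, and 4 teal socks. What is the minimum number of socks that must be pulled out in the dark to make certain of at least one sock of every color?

The hardest color to obtain is teal: we could draw every other sock first — 58 − 4 = 54 socks — without a single teal one.
The next draw must be teal, so 54 + 1 = 55.

55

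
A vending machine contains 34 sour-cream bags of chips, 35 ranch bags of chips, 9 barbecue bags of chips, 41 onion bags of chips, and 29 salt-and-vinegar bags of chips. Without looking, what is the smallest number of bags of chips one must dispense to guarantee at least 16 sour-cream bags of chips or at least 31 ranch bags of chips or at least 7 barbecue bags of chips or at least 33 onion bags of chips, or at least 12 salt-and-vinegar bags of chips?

95

Each of the 5 flavors has its own threshold; avoid all of them simultaneously.
The worst case stops just short of every target: 15 sour-cream, 30 ranch, 6 barbecue, 32 onion, 11 salt-and-vinegar — 15 + 30 + 6 + 32 + 11 = 94 bags of chips.
One more bag of chips must push some flavor to its target, so 94 + 1 = 95.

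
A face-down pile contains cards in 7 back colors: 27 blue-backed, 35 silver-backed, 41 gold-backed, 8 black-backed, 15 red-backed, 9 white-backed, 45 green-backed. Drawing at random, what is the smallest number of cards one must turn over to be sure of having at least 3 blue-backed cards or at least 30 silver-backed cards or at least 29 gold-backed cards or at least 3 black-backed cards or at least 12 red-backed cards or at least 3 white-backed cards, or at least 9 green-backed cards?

Each of the 7 back colors has its own threshold; avoid all of them simultaneously.
The worst case stops just short of every target: 2 blue-backed, 29 silver-backed, 28 gold-backed, 2 black-backed, 11 red-backed, 2 white-backed, 8 green-backed — 2 + 29 + 28 + 2 + 11 + 2 + 8 = 82 cards.
One more card must push some back color to its target, so 82 + 1 = 83.

83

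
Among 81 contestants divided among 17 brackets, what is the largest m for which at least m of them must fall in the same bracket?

5

The 81 contestants fall into 17 brackets.
If each of the 17 brackets held at most 4, the total would be at most 17 × 4 = 68 < 81, a contradiction.
So at least one holds ⌈81/17⌉ = 5.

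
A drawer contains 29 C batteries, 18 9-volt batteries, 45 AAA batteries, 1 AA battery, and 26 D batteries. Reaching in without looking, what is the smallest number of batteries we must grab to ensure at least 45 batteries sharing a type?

119

Treat the 5 types as pigeonholes.
In the worst case we take at most 44 of each type, but all 29 C, all 18 9-volt, all 1 AA, and all 26 D (fewer than 44), giving 29 + 18 + 44 + 1 + 26 = 118.
One more battery then forces some type to 45, so 118 + 1 = 119.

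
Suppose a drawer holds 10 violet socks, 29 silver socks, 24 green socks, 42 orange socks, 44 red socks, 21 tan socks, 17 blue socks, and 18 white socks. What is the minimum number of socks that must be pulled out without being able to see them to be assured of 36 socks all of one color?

Treat the 8 colors as pigeonholes.
In the worst case we take at most 35 of each color, but all 10 violet, all 29 silver, all 24 green, all 21 tan, all 17 blue, and all 18 white (fewer than 35), giving 10 + 29 + 24 + 35 + 35 + 21 + 17 + 18 = 189.
One more sock then forces some color to 36, so 189 + 1 = 190.

190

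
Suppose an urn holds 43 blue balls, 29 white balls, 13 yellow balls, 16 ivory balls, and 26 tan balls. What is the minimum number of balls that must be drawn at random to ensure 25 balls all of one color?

102

In the worst case we take at most 24 of each color, but all 13 yellow and all 16 ivory (fewer than 24), giving 24 + 24 + 13 + 16 + 24 = 101.
One more ball then forces some color to 25, so 101 + 1 = 102.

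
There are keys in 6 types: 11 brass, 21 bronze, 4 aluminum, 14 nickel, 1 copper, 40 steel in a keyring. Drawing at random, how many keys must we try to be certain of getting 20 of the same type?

Treat the 6 types as pigeonholes.
In the worst case we take at most 19 of each type, but all 11 brass, all 4 aluminum, all 14 nickel, and all 1 copper (fewer than 19), giving 11 + 19 + 4 + 14 + 1 + 19 = 68.
One more key then forces some type to 20, so 68 + 1 = 69.

69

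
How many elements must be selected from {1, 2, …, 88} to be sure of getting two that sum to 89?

Partition {1, …, 88} into 44 pairs: {1,88}, {2,87}, …, {44,45}.
Choosing 44 integers — say the integers 1 through 44 — takes one from each pair and avoids the property.
Choosing 45 forces two into the same pair by pigeonhole, and those sum to 89. So 45.

45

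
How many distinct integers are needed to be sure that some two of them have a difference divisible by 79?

Two integers differ by a multiple of 79 exactly when they share a remainder mod 79.
There are 79 residue classes mod 79, so 79 integers can all lie in distinct classes.
One more integer must repeat a residue, giving a difference divisible by 79. So n = 79 + 1 = 80.

80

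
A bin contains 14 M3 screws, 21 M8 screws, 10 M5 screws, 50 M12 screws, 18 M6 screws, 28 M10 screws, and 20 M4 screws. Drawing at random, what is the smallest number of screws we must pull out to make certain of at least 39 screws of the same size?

150

In the worst case we take at most 38 of each size, but all 14 M3, all 21 M8, all 10 M5, all 18 M6, all 28 M10, and all 20 M4 (fewer than 38), giving 14 + 21 + 10 + 38 + 18 + 28 + 20 = 149.
One more screw then forces some size to 39, so 149 + 1 = 150.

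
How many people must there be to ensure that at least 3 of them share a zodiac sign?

There are 12 zodiac signs acting as pigeonholes.
With 12 × 2 = 24 people we could place exactly 2 in each, with no class reaching 3.
One more forces some class to hold 3, so 24 + 1 = 25.

25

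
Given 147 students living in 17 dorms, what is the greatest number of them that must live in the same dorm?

9

The 147 students fall into 17 dorms.
If each of the 17 dorms held at most 8, the total would be at most 17 × 8 = 136 < 147, a contradiction.
So at least one holds ⌈147/17⌉ = 9.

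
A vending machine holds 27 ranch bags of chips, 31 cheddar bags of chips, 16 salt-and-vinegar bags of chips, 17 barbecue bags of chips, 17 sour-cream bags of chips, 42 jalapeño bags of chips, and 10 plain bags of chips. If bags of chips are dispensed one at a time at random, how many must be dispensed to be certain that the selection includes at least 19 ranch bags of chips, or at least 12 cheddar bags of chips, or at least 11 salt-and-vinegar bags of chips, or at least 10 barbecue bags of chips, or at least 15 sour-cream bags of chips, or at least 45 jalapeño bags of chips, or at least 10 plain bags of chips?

The worst case stops just short of every target: 18 ranch, 11 cheddar, 10 salt-and-vinegar, 9 barbecue, 14 sour-cream, all 42 jalapeño, 9 plain — 18 + 11 + 10 + 9 + 14 + 42 + 9 = 113 bags of chips.
One more bag of chips must push some flavor to its target, so 113 + 1 = 114.

114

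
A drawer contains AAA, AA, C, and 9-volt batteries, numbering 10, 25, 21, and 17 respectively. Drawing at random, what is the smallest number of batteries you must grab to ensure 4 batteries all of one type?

The worst case takes 3 batteries of each type without reaching 4 of any: 4 × 3 = 12.
The next battery must bring some type to 4, so 12 + 1 = 13.

13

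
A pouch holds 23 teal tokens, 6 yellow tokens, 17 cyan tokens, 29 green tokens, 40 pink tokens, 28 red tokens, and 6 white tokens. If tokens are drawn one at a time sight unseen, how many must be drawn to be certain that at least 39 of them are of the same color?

148

In the worst case we take at most 38 of each color, but all 23 teal, all 6 yellow, all 17 cyan, all 29 green, all 28 red, and all 6 white (fewer than 38), giving 23 + 6 + 17 + 29 + 38 + 28 + 6 = 147.
One more token then forces some color to 39, so 147 + 1 = 148.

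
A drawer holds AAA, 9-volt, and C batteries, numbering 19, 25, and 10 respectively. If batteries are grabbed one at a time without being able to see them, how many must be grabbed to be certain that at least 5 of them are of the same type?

13

The worst case takes 4 batteries of each type without reaching 5 of any: 3 × 4 = 12.
The next battery must bring some type to 5, so 12 + 1 = 13.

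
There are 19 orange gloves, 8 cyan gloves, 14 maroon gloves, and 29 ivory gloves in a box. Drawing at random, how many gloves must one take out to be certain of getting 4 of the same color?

The worst case takes 3 gloves of each color without reaching 4 of any: 4 × 3 = 12.
The next glove must bring some color to 4, so 12 + 1 = 13.

13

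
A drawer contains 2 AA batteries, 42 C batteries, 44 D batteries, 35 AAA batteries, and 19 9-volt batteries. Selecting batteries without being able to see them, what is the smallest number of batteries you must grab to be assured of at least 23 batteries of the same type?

88

Treat the 5 types as pigeonholes.
In the worst case we take at most 22 of each type, but all 2 AA and all 19 9-volt (fewer than 22), giving 2 + 22 + 22 + 22 + 19 = 87.
One more battery then forces some type to 23, so 87 + 1 = 88.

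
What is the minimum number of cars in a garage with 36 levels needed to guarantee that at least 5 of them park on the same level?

There are 36 levels acting as pigeonholes.
With 36 × 4 = 144 cars we could place exactly 4 in each, with no class reaching 5.
One more forces some class to hold 5, so 144 + 1 = 145.

145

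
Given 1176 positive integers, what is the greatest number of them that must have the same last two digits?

There are 100 possible two-digit endings, which serve as the pigeonholes.
If each of the 100 possible two-digit endings held at most 11, the total would be at most 100 × 11 = 1100 < 1176, a contradiction.
So at least one holds ⌈1176/100⌉ = 12.

12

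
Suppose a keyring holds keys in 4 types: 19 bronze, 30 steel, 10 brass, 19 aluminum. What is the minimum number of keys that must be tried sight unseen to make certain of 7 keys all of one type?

25

The worst case takes 6 keys of each type without reaching 7 of any: 4 × 6 = 24.
The next key must bring some type to 7, so 24 + 1 = 25.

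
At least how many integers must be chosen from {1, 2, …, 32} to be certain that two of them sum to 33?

17

Partition {1, …, 32} into 16 pairs: {1,32}, {2,31}, …, {16,17}.
Choosing 16 integers — say the integers 1 through 16 — takes one from each pair and avoids the property.
Choosing 17 forces two into the same pair by pigeonhole, and those sum to 33. So 17.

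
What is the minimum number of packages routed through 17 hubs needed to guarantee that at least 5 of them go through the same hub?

69

There are 17 hubs acting as pigeonholes.
With 17 × 4 = 68 packages we could place exactly 4 in each, with no class reaching 5.
One more forces some class to hold 5, so 68 + 1 = 69.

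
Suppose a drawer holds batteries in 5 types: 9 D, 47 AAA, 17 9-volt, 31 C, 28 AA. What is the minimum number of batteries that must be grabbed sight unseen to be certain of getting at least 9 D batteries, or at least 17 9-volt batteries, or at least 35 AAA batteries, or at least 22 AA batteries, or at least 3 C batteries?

82

Each of the 5 types has its own threshold; avoid all of them simultaneously.
The worst case stops just short of every target: 8 D, 34 AAA, 16 9-volt, 2 C, 21 AA — 8 + 34 + 16 + 2 + 21 = 81 batteries.
One more battery must push some type to its target, so 81 + 1 = 82.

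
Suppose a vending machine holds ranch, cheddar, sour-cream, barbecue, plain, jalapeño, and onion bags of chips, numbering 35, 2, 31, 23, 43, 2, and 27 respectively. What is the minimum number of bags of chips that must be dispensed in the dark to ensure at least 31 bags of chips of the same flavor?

145

In the worst case we take at most 30 of each flavor, but all 2 cheddar, all 23 barbecue, all 2 jalapeño, and all 27 onion (fewer than 30), giving 30 + 2 + 30 + 23 + 30 + 2 + 27 = 144.
One more bag of chips then forces some flavor to 31, so 144 + 1 = 145.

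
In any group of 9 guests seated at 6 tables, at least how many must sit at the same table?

2

The 9 guests fall into 6 tables.
If each of the 6 tables held at most 1, the total would be at most 6 × 1 = 6 < 9, a contradiction.
So at least one holds ⌈9/6⌉ = 2.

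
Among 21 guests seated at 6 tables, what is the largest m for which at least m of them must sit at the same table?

4

The 21 guests fall into 6 tables.
If each of the 6 tables held at most 3, the total would be at most 6 × 3 = 18 < 21, a contradiction.
So at least one holds ⌈21/6⌉ = 4.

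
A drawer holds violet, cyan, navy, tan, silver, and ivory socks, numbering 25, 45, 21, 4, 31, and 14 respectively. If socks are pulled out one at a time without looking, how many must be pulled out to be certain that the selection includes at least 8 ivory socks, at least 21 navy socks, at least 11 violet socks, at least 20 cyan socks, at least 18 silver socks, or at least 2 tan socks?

The worst case stops just short of every target: 10 violet, 19 cyan, 20 navy, 1 tan, 17 silver, 7 ivory — 10 + 19 + 20 + 1 + 17 + 7 = 74 socks.
One more sock must push some color to its target, so 74 + 1 = 75.

75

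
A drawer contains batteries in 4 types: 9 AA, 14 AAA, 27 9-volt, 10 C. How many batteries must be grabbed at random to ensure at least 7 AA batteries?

The worst case draws every non-AA battery first: 14 + 27 + 10 = 51.
The next 7 draws are then forced to be AA, giving 51 + 7 = 58.

58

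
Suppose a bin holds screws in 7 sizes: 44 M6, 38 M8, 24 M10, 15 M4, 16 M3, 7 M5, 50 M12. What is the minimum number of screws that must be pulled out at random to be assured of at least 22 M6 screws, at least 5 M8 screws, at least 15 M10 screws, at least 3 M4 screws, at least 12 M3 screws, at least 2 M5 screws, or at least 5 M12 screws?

58

The worst case stops just short of every target: 21 M6, 4 M8, 14 M10, 2 M4, 11 M3, 1 M5, 4 M12 — 21 + 4 + 14 + 2 + 11 + 1 + 4 = 57 screws.
One more screw must push some size to its target, so 57 + 1 = 58.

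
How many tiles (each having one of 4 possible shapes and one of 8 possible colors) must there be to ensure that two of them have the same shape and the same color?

33

There are 4 × 8 = 32 (shape, color) combinations acting as pigeonholes.
With 32 tiles we could place one in each, avoiding any repeat.
One more forces some (shape, color) pair to hold 2, so 32 + 1 = 33.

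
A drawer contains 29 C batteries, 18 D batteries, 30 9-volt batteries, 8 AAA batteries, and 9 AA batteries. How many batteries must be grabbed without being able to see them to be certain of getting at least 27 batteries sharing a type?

In the worst case we take at most 26 of each type, but all 18 D, all 8 AAA, and all 9 AA (fewer than 26), giving 26 + 18 + 26 + 8 + 9 = 87.
One more battery then forces some type to 27, so 87 + 1 = 88.

88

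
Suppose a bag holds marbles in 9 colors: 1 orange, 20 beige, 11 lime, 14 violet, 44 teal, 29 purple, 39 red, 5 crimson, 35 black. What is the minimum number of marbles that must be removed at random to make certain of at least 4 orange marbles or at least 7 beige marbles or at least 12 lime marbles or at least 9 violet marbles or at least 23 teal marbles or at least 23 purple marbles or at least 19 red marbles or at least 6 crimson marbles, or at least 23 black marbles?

The worst case stops just short of every target: all 1 orange, 6 beige, 11 lime, 8 violet, 22 teal, 22 purple, 18 red, 5 crimson, 22 black — 1 + 6 + 11 + 8 + 22 + 22 + 18 + 5 + 22 = 115 marbles.
One more marble must push some color to its target, so 115 + 1 = 116.

116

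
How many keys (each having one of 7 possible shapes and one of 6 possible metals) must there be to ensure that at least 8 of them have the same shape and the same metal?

There are 7 × 6 = 42 (shape, metal) combinations acting as pigeonholes.
With 42 × 7 = 294 keys we could place exactly 7 in each, with no (shape, metal) pair reaching 8.
One more forces some (shape, metal) pair to hold 8, so 294 + 1 = 295.

295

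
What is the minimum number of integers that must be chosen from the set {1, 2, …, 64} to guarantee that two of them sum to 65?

33

Partition {1, …, 64} into 32 pairs: {1,64}, {2,63}, …, {32,33}.
Choosing 32 integers — say the integers 1 through 32 — takes one from each pair and avoids the property.
Choosing 33 forces two into the same pair by pigeonhole, and those sum to 65. So 33.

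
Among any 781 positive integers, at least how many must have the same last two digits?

There are 100 possible two-digit endings, which serve as the pigeonholes.
If each of the 100 possible two-digit endings held at most 7, the total would be at most 100 × 7 = 700 < 781, a contradiction.
So at least one holds ⌈781/100⌉ = 8.

8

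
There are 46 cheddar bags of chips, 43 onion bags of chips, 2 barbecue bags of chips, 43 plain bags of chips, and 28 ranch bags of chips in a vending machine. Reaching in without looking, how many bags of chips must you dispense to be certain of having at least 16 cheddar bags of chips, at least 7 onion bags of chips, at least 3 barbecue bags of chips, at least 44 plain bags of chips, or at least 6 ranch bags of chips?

Each of the 5 flavors has its own threshold; avoid all of them simultaneously.
The worst case stops just short of every target: 15 cheddar, 6 onion, 2 barbecue, 43 plain, 5 ranch — 15 + 6 + 2 + 43 + 5 = 71 bags of chips.
One more bag of chips must push some flavor to its target, so 71 + 1 = 72.

72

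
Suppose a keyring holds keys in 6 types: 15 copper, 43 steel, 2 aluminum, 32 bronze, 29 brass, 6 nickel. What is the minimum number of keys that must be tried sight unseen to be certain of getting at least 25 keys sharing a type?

In the worst case we take at most 24 of each type, but all 15 copper, all 2 aluminum, and all 6 nickel (fewer than 24), giving 15 + 24 + 2 + 24 + 24 + 6 = 95.
One more key then forces some type to 25, so 95 + 1 = 96.

96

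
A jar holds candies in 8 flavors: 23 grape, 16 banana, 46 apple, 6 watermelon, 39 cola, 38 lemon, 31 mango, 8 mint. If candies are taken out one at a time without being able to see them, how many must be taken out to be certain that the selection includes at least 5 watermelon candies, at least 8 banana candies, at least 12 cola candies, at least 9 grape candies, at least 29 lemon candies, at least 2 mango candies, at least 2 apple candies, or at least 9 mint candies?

The worst case stops just short of every target: 8 grape, 7 banana, 1 apple, 4 watermelon, 11 cola, 28 lemon, 1 mango, 8 mint — 8 + 7 + 1 + 4 + 11 + 28 + 1 + 8 = 68 candies.
One more candy must push some flavor to its target, so 68 + 1 = 69.

69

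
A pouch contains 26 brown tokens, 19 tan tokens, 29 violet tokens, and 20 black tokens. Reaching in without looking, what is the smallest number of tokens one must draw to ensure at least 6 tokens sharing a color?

21

Treat the 4 colors as pigeonholes.
The worst case takes 5 tokens of each color without reaching 6 of any: 4 × 5 = 20.
The next token must bring some color to 6, so 20 + 1 = 21.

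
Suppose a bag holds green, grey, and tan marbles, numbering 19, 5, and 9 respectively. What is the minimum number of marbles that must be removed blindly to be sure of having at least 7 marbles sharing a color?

18

In the worst case we take at most 6 of each color, but all 5 grey (fewer than 6), giving 6 + 5 + 6 = 17.
One more marble then forces some color to 7, so 17 + 1 = 18.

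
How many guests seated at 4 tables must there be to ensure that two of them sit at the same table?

There are 4 tables acting as pigeonholes.
With 4 guests we could place one in each, avoiding any repeat.
One more forces some class to hold 2, so 4 + 1 = 5.

5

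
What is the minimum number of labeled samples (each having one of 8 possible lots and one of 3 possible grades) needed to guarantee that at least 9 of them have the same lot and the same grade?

There are 8 × 3 = 24 (lot, grade) combinations acting as pigeonholes.
With 24 × 8 = 192 labeled samples we could place exactly 8 in each, with no (lot, grade) pair reaching 9.
One more forces some (lot, grade) pair to hold 9, so 192 + 1 = 193.

193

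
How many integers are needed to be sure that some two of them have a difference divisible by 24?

25

Two integers differ by a multiple of 24 exactly when they share a remainder mod 24.
There are 24 residue classes mod 24, so 24 integers can all lie in distinct classes.
One more integer must repeat a residue, giving a difference divisible by 24. So n = 24 + 1 = 25.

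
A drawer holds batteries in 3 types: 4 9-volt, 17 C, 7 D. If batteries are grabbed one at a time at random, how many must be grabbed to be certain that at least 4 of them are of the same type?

10

The worst case takes 3 batteries of each type without reaching 4 of any: 3 × 3 = 9.
The next battery must bring some type to 4, so 9 + 1 = 10.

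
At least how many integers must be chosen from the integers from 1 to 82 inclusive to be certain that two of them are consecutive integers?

42

Partition {1, …, 82} into 41 pairs: {1,2}, {3,4}, …, {81,82}.
Choosing 41 integers — say the 41 even numbers 2, 4, …, 82 — takes one from each pair and avoids the property.
Choosing 42 forces two into the same pair by pigeonhole, and those are consecutive. So 42.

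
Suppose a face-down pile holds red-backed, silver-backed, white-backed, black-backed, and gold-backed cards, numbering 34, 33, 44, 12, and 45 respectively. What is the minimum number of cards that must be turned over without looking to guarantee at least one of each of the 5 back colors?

157

The hardest back color to obtain is black-backed: we could draw every other card first — 168 − 12 = 156 cards — without a single black-backed one.
The next draw must be black-backed, so 156 + 1 = 157.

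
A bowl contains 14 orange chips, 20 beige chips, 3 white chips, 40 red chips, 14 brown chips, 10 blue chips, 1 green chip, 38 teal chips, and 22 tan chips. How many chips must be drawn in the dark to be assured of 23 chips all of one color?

Treat the 9 colors as pigeonholes.
In the worst case we take at most 22 of each color, but all 14 orange, all 20 beige, all 3 white, all 14 brown, all 10 blue, and all 1 green (fewer than 22), giving 14 + 20 + 3 + 22 + 14 + 10 + 1 + 22 + 22 = 128.
One more chip then forces some color to 23, so 128 + 1 = 129.

129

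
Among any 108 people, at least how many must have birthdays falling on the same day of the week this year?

There are 7 days of the week, which serve as the pigeonholes.
If each of the 7 days of the week held at most 15, the total would be at most 7 × 15 = 105 < 108, a contradiction.
So at least one holds ⌈108/7⌉ = 16.

16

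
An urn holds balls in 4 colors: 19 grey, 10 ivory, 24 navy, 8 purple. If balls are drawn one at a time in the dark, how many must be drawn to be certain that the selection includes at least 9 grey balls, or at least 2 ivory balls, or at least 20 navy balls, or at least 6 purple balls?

The worst case stops just short of every target: 8 grey, 1 ivory, 19 navy, 5 purple — 8 + 1 + 19 + 5 = 33 balls.
One more ball must push some color to its target, so 33 + 1 = 34.

34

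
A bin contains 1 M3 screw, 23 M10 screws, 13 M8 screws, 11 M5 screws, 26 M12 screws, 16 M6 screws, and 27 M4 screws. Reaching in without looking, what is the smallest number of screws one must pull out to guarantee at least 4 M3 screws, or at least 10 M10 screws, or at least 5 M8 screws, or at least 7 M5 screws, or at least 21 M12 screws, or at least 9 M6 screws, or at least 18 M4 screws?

The worst case stops just short of every target: all 1 M3, 9 M10, 4 M8, 6 M5, 20 M12, 8 M6, 17 M4 — 1 + 9 + 4 + 6 + 20 + 8 + 17 = 65 screws.
One more screw must push some size to its target, so 65 + 1 = 66.

66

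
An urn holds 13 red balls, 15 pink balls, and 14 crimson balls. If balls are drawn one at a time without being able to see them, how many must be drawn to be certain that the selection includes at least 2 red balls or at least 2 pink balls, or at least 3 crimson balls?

5

The worst case stops just short of every target: 1 red, 1 pink, 2 crimson — 1 + 1 + 2 = 4 balls.
One more ball must push some color to its target, so 4 + 1 = 5.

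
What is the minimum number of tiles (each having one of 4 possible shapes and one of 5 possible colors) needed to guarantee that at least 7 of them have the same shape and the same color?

121

There are 4 × 5 = 20 (shape, color) combinations acting as pigeonholes.
With 20 × 6 = 120 tiles we could place exactly 6 in each, with no (shape, color) pair reaching 7.
One more forces some (shape, color) pair to hold 7, so 120 + 1 = 121.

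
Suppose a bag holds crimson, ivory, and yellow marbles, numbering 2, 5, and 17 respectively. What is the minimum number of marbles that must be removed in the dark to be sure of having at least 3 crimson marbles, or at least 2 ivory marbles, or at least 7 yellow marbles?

The worst case stops just short of every target: 2 crimson, 1 ivory, 6 yellow — 2 + 1 + 6 = 9 marbles.
One more marble must push some color to its target, so 9 + 1 = 10.

10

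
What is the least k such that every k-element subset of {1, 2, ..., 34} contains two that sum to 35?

18

Partition {1, …, 34} into 17 pairs: {1,34}, {2,33}, …, {17,18}.
Choosing 17 integers — say the integers 1 through 17 — takes one from each pair and avoids the property.
Choosing 18 forces two into the same pair by pigeonhole, and those sum to 35. So 18.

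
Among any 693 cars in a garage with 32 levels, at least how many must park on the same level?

The 693 cars fall into 32 levels.
If each of the 32 levels held at most 21, the total would be at most 32 × 21 = 672 < 693, a contradiction.
So at least one holds ⌈693/32⌉ = 22.

22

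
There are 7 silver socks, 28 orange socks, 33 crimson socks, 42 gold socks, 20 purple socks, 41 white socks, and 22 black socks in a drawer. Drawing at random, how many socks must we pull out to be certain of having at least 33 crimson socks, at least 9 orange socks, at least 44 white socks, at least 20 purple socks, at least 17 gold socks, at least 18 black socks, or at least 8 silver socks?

Each of the 7 colors has its own threshold; avoid all of them simultaneously.
The worst case stops just short of every target: 7 silver, 8 orange, 32 crimson, 16 gold, 19 purple, all 41 white, 17 black — 7 + 8 + 32 + 16 + 19 + 41 + 17 = 140 socks.
One more sock must push some color to its target, so 140 + 1 = 141.

141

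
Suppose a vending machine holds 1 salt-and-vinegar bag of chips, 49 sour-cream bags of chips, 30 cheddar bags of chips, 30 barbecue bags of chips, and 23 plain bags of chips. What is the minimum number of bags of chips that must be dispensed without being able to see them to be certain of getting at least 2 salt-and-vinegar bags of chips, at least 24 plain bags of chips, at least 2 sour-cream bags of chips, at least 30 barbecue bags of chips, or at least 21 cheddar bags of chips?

Each of the 5 flavors has its own threshold; avoid all of them simultaneously.
The worst case stops just short of every target: 1 salt-and-vinegar, 1 sour-cream, 20 cheddar, 29 barbecue, 23 plain — 1 + 1 + 20 + 29 + 23 = 74 bags of chips.
One more bag of chips must push some flavor to its target, so 74 + 1 = 75.

75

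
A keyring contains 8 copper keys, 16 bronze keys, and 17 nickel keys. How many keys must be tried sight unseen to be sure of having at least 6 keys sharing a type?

16

The worst case takes 5 keys of each type without reaching 6 of any: 3 × 5 = 15.
The next key must bring some type to 6, so 15 + 1 = 16.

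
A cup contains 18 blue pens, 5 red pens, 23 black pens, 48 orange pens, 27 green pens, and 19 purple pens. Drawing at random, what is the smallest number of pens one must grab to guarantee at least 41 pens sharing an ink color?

In the worst case we take at most 40 of each ink color, but all 18 blue, all 5 red, all 23 black, all 27 green, and all 19 purple (fewer than 40), giving 18 + 5 + 23 + 40 + 27 + 19 = 132.
One more pen then forces some ink color to 41, so 132 + 1 = 133.

133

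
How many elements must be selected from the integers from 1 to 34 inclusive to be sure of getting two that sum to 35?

Partition {1, …, 34} into 17 pairs: {1,34}, {2,33}, …, {17,18}.
Choosing 17 integers — say the integers 1 through 17 — takes one from each pair and avoids the property.
Choosing 18 forces two into the same pair by pigeonhole, and those sum to 35. So 18.

18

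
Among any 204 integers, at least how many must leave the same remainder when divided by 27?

The 204 integers fall into 27 residue classes modulo 27.
If each of the 27 residue classes modulo 27 held at most 7, the total would be at most 27 × 7 = 189 < 204, a contradiction.
So at least one holds ⌈204/27⌉ = 8.

8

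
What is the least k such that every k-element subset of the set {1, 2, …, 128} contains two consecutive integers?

Partition {1, …, 128} into 64 pairs: {1,2}, {3,4}, …, {127,128}.
Choosing 64 integers — say the 64 even numbers 2, 4, …, 128 — takes one from each pair and avoids the property.
Choosing 65 forces two into the same pair by pigeonhole, and those are consecutive. So 65.

65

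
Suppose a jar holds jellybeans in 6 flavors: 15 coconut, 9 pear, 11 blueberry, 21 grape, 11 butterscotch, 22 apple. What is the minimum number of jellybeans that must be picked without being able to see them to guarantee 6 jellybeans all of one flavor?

31

Treat the 6 flavors as pigeonholes.
The worst case takes 5 jellybeans of each flavor without reaching 6 of any: 6 × 5 = 30.
The next jellybean must bring some flavor to 6, so 30 + 1 = 31.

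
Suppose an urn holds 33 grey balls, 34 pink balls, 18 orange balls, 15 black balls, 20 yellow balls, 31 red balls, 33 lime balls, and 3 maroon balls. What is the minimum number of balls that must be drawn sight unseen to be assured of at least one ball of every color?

185

The hardest color to obtain is maroon: we could draw every other ball first — 187 − 3 = 184 balls — without a single maroon one.
The next draw must be maroon, so 184 + 1 = 185.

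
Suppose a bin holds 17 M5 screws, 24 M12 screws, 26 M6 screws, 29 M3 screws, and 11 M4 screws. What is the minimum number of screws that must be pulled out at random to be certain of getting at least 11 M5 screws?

101

To avoid M5 screws as long as possible, exhaust the other 4 sizes first.
The worst case draws every non-M5 screw first: 24 + 26 + 29 + 11 = 90.
The next 11 draws are then forced to be M5, giving 90 + 11 = 101.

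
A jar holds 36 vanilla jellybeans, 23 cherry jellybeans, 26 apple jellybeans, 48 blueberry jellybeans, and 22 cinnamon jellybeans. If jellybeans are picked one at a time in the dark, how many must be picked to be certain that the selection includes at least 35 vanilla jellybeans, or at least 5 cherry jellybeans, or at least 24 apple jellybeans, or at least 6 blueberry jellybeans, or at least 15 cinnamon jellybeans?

The worst case stops just short of every target: 34 vanilla, 4 cherry, 23 apple, 5 blueberry, 14 cinnamon — 34 + 4 + 23 + 5 + 14 = 80 jellybeans.
One more jellybean must push some flavor to its target, so 80 + 1 = 81.

81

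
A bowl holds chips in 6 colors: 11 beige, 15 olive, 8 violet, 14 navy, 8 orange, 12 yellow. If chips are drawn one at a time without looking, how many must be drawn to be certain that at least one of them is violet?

61

The worst case draws every non-violet chip first: 11 + 15 + 14 + 8 + 12 = 60.
The next draw is then forced to be violet, giving 60 + 1 = 61.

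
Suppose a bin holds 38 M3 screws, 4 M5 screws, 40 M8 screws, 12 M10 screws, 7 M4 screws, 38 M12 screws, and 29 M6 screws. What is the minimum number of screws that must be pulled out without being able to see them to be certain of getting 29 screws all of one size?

136

Treat the 7 sizes as pigeonholes.
In the worst case we take at most 28 of each size, but all 4 M5, all 12 M10, and all 7 M4 (fewer than 28), giving 28 + 4 + 28 + 12 + 7 + 28 + 28 = 135.
One more screw then forces some size to 29, so 135 + 1 = 136.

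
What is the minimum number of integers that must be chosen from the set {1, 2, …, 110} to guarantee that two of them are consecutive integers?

56

Partition {1, …, 110} into 55 pairs: {1,2}, {3,4}, …, {109,110}.
Choosing 55 integers — say the 55 even numbers 2, 4, …, 110 — takes one from each pair and avoids the property.
Choosing 56 forces two into the same pair by pigeonhole, and those are consecutive. So 56.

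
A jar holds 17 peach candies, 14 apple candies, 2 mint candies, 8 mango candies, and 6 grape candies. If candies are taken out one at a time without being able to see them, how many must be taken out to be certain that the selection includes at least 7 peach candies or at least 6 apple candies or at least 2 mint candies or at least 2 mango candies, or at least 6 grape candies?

Each of the 5 flavors has its own threshold; avoid all of them simultaneously.
The worst case stops just short of every target: 6 peach, 5 apple, 1 mint, 1 mango, 5 grape — 6 + 5 + 1 + 1 + 5 = 18 candies.
One more candy must push some flavor to its target, so 18 + 1 = 19.

19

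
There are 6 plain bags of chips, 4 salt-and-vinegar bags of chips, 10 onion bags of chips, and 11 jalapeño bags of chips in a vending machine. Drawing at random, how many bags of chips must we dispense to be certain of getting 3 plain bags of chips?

28

The worst case draws every non-plain bag of chips first: 4 + 10 + 11 = 25.
The next 3 draws are then forced to be plain, giving 25 + 3 = 28.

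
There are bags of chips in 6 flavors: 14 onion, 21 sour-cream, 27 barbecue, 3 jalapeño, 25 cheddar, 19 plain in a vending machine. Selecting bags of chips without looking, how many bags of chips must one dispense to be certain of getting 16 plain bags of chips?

106

The worst case draws every non-plain bag of chips first: 14 + 21 + 27 + 3 + 25 = 90.
The next 16 draws are then forced to be plain, giving 90 + 16 = 106.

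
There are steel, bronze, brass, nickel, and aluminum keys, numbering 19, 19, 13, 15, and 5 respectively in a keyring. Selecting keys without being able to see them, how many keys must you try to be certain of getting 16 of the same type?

64

Treat the 5 types as pigeonholes.
In the worst case we take at most 15 of each type, but all 13 brass and all 5 aluminum (fewer than 15), giving 15 + 15 + 13 + 15 + 5 = 63.
One more key then forces some type to 16, so 63 + 1 = 64.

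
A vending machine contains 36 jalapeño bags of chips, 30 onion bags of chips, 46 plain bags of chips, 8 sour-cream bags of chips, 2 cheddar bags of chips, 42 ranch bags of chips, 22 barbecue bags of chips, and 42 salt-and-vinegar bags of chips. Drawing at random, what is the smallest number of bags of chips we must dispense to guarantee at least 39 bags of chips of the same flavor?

213

In the worst case we take at most 38 of each flavor, but all 36 jalapeño, all 30 onion, all 8 sour-cream, all 2 cheddar, and all 22 barbecue (fewer than 38), giving 36 + 30 + 38 + 8 + 2 + 38 + 22 + 38 = 212.
One more bag of chips then forces some flavor to 39, so 212 + 1 = 213.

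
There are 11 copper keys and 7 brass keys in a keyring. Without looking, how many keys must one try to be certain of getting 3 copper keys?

To avoid copper keys as long as possible, exhaust the other 1 type first.
The worst case draws every non-copper key first: 7.
The next 3 draws are then forced to be copper, giving 7 + 3 = 10.

10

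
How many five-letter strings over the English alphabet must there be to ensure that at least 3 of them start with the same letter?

There are 26 possible first letters acting as pigeonholes.
With 26 × 2 = 52 five-letter strings over the English alphabet we could place exactly 2 in each, with no class reaching 3.
One more forces some class to hold 3, so 52 + 1 = 53.

53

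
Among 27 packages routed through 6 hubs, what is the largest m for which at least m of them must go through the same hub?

5

If each of the 6 hubs held at most 4, the total would be at most 6 × 4 = 24 < 27, a contradiction.
So at least one holds ⌈27/6⌉ = 5.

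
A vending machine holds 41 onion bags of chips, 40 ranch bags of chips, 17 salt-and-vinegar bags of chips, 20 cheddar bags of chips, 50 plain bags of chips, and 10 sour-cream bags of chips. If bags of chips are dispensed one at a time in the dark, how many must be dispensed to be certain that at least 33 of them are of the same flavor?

144

In the worst case we take at most 32 of each flavor, but all 17 salt-and-vinegar, all 20 cheddar, and all 10 sour-cream (fewer than 32), giving 32 + 32 + 17 + 20 + 32 + 10 = 143.
One more bag of chips then forces some flavor to 33, so 143 + 1 = 144.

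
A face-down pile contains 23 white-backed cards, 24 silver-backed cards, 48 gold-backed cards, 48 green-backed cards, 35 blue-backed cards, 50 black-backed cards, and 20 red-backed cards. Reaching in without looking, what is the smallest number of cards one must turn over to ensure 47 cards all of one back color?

In the worst case we take at most 46 of each back color, but all 23 white-backed, all 24 silver-backed, all 35 blue-backed, and all 20 red-backed (fewer than 46), giving 23 + 24 + 46 + 46 + 35 + 46 + 20 = 240.
One more card then forces some back color to 47, so 240 + 1 = 241.

241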